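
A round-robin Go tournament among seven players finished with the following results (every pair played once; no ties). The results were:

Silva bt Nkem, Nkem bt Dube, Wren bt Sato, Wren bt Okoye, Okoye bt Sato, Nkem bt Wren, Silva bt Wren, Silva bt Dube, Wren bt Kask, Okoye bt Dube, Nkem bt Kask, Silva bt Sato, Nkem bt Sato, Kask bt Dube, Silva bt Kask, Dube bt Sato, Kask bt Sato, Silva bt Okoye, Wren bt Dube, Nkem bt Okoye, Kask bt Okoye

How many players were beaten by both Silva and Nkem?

5

Silva beat: Dube, Nkem, Wren, Kask, Sato, Okoye.
Nkem beat: Dube, Wren, Kask, Sato, Okoye.
Both beat: Dube, Wren, Kask, Sato, Okoye — 5.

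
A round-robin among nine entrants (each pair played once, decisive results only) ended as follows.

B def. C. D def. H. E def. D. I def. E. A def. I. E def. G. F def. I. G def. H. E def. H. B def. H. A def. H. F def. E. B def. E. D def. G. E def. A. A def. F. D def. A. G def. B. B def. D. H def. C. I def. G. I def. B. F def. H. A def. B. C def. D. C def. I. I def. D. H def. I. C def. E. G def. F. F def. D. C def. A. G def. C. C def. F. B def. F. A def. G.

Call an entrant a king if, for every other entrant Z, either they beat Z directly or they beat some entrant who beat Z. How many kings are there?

8

A reaches everyone (king).
B reaches everyone (king).
C reaches everyone (king).
D cannot reach E in two steps.
E reaches everyone (king).
F reaches everyone (king).
G reaches everyone (king).
H reaches everyone (king).
I reaches everyone (king).
Kings: A, B, C, E, F, G, H, I — 8.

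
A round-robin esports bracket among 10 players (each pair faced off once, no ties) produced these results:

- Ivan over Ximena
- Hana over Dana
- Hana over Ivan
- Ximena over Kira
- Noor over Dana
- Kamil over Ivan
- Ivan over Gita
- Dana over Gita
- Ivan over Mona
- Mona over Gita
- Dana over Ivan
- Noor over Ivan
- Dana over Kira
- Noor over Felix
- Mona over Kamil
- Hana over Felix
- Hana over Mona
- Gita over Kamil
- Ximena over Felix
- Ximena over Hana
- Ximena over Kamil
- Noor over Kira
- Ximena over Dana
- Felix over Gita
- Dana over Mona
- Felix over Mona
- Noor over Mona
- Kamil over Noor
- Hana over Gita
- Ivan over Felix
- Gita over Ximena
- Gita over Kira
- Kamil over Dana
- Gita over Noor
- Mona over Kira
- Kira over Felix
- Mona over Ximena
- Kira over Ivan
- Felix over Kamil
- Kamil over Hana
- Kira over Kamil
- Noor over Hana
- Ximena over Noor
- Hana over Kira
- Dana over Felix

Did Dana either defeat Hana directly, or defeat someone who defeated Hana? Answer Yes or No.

No

Dana did not beat Hana directly.
Dana beat Felix, Mona, Ivan, Gita, Kira, but each of them lost to Hana. No two-step path.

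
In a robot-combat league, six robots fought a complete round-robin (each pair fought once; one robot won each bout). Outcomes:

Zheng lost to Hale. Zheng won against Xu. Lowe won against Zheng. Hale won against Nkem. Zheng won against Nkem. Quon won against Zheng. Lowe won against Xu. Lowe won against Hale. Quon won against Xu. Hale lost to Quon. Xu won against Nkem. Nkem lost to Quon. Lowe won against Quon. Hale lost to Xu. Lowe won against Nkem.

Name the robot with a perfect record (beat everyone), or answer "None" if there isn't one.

Lowe

Lowe has 5 wins out of 5 opponents — a perfect record.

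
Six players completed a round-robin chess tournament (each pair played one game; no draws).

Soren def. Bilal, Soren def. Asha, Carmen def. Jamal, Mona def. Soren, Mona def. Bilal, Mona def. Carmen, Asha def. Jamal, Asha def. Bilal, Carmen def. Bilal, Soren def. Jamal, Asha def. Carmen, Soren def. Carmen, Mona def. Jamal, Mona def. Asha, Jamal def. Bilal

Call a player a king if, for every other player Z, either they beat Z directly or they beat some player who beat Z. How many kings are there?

1

Bilal cannot reach Soren, Jamal, Asha, Mona, Carmen in two steps.
Soren cannot reach Mona in two steps.
Jamal cannot reach Soren, Asha, Mona, Carmen in two steps.
Asha cannot reach Soren, Mona in two steps.
Mona reaches everyone (king).
Carmen cannot reach Soren, Asha, Mona in two steps.
Kings: Mona — 1.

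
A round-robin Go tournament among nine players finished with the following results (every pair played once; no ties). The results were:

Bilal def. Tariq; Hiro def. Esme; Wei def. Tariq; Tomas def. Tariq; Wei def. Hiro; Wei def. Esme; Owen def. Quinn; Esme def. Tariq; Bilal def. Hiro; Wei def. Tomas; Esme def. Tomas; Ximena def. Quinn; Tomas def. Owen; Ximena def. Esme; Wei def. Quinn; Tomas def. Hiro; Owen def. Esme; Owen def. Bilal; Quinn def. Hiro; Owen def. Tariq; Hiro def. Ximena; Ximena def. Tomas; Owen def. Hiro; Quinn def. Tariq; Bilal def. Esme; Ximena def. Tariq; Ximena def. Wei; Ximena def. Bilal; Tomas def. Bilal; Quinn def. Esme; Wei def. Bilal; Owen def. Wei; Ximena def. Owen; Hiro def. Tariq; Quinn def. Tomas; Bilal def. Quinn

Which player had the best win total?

Win totals: Quinn 4, Owen 6, Esme 2, Bilal 4, Tariq 0, Ximena 7, Hiro 3, Tomas 4, Wei 6.
Ximena leads with 7 wins (next highest: 6).

Ximena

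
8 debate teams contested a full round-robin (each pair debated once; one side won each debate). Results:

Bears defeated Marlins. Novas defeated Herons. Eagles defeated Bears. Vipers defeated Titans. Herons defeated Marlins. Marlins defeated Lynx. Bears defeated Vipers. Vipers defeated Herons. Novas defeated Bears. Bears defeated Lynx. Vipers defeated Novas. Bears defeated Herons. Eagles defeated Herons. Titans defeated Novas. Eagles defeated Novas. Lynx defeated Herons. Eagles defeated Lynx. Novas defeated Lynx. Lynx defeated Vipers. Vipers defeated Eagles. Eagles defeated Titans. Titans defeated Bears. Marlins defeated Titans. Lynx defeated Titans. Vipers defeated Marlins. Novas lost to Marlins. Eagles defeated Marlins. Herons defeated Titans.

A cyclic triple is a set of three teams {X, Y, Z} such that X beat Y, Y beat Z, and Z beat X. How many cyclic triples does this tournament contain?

14

Win totals: Eagles 6, Bears 4, Marlins 3, Titans 2, Lynx 3, Novas 3, Vipers 5, Herons 2.
A team with w wins dominates both others in C(w,2) triples; summing gives 15 + 6 + 3 + 1 + 3 + 3 + 10 + 1 = 42 transitive triples.
Total triples C(8,3) = 56, so cyclic triples = 56 − 42 = 14.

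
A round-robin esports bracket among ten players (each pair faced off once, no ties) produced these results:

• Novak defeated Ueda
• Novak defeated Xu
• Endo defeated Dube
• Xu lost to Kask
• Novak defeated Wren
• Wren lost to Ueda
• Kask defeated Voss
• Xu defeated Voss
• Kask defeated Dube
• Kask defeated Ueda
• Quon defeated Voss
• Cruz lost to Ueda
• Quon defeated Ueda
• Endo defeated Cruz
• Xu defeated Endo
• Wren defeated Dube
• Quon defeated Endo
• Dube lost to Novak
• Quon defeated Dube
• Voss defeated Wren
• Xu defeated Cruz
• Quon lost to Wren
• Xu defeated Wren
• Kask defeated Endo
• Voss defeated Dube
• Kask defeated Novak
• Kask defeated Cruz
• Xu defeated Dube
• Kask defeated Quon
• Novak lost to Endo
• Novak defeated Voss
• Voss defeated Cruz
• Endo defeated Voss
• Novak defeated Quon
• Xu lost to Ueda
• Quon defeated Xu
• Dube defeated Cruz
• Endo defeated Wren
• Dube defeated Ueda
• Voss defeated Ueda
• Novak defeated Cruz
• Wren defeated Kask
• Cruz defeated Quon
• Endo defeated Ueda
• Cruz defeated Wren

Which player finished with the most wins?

Win totals: Xu 5, Kask 8, Dube 2, Wren 3, Quon 5, Endo 6, Voss 4, Ueda 3, Cruz 2, Novak 7.
Kask leads with 8 wins (next highest: 7).

Kask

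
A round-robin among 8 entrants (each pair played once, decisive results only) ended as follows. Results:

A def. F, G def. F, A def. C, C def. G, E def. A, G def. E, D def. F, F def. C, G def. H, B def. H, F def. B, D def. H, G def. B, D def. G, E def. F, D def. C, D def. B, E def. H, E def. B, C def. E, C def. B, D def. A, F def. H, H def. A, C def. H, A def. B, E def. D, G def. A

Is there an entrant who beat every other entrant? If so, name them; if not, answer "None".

None

Highest win total is D with 6 (out of 7 possible).
D lost to E, so no entrant went undefeated.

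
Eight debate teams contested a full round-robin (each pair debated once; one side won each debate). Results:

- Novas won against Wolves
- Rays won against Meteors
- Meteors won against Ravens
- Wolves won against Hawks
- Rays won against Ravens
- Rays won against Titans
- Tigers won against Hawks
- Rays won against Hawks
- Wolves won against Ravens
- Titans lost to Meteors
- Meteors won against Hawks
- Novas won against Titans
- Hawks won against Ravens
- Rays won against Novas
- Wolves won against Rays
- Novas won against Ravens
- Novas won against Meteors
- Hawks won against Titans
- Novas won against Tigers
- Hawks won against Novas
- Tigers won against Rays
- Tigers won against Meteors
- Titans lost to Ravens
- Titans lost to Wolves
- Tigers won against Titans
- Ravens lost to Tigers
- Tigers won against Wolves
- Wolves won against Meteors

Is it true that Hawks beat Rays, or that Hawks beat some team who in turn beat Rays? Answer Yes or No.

No

Hawks did not beat Rays directly.
Hawks beat Ravens, Novas, Titans, but each of them lost to Rays. No two-step path.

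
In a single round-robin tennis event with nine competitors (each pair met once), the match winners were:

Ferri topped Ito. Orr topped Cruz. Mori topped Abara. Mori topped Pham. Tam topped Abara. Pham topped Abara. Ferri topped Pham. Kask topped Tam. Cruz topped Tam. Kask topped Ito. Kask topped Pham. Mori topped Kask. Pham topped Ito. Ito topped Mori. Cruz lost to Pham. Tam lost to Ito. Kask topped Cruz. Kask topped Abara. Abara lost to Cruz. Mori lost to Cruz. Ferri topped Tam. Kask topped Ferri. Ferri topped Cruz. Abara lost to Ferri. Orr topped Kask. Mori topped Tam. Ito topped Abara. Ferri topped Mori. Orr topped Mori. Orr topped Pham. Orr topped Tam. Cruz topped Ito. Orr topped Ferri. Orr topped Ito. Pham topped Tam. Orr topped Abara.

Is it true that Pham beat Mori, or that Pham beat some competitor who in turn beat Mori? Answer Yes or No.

Pham did not beat Mori directly.
Pham beat Tam, Ito, Abara, Cruz. Of those, Ito beat Mori.

Yes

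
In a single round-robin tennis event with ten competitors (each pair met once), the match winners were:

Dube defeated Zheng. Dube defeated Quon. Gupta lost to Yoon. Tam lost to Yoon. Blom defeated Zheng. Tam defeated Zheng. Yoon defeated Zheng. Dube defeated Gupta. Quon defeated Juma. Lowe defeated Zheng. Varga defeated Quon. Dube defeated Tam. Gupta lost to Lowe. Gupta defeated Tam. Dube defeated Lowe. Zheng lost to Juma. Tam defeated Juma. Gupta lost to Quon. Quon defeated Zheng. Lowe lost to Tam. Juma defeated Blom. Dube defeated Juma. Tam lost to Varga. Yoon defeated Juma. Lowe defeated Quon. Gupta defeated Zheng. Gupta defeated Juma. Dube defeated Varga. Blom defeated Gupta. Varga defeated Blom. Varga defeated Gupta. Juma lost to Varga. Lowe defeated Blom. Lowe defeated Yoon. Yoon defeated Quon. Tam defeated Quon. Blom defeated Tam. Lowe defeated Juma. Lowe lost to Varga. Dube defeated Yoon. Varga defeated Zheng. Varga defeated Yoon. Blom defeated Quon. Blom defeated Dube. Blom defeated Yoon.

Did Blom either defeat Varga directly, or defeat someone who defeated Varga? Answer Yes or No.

Yes

Blom did not beat Varga directly.
Blom beat Tam, Quon, Dube, Gupta, Yoon, Zheng. Of those, Dube beat Varga.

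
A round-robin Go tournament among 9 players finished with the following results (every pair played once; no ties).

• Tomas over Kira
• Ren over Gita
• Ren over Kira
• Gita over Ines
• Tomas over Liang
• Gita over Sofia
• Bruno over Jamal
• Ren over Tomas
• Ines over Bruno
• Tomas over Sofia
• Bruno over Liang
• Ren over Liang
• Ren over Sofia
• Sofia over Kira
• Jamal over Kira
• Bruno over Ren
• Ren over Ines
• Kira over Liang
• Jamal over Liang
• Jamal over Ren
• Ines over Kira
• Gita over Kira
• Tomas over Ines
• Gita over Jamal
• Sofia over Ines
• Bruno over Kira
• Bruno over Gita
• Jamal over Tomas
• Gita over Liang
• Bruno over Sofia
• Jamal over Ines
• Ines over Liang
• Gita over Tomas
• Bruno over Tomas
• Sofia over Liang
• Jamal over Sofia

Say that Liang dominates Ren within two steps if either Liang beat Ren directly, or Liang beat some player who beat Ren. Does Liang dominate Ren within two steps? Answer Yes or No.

No

Liang did not beat Ren directly.
Liang beat no one, so there is no intermediate player.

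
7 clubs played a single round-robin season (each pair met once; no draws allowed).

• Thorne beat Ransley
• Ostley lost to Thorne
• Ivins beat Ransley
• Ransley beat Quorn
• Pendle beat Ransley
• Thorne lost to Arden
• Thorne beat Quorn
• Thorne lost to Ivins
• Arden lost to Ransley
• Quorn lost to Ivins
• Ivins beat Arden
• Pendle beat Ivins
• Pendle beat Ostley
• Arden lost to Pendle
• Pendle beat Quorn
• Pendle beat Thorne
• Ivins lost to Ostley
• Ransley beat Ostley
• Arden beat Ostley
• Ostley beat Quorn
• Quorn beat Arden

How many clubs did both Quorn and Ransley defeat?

Quorn beat: Arden.
Ransley beat: Quorn, Ostley, Arden.
Both beat: Arden — 1.

1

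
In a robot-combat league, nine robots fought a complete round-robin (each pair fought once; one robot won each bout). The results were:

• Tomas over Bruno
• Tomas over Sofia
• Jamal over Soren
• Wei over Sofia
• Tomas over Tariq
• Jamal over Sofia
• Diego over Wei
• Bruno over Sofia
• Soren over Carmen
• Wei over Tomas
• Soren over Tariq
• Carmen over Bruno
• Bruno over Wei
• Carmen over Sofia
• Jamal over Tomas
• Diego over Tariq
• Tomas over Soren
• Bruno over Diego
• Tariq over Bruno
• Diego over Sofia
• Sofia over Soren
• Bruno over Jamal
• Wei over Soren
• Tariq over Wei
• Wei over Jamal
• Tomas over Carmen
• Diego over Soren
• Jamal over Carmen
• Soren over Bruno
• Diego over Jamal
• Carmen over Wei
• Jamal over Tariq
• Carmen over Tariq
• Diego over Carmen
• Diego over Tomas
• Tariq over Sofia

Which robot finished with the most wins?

Win totals: Tomas 5, Diego 7, Jamal 5, Bruno 4, Carmen 4, Tariq 3, Wei 4, Soren 3, Sofia 1.
Diego leads with 7 wins (next highest: 5).

Diego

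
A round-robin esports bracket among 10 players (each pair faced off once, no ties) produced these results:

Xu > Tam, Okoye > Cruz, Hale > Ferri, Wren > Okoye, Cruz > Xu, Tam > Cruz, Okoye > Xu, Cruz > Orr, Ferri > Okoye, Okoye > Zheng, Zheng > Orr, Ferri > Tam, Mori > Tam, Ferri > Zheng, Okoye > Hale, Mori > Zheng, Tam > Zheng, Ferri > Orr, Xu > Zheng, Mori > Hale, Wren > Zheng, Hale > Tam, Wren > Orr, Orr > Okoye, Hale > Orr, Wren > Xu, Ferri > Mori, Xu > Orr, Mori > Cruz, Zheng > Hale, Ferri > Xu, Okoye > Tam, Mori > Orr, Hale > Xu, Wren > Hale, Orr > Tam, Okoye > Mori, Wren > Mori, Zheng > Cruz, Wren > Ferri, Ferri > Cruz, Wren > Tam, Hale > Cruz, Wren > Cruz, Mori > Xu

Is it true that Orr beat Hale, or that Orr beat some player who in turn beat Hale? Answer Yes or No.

Yes

Orr did not beat Hale directly.
Orr beat Okoye, Tam. Of those, Okoye beat Hale.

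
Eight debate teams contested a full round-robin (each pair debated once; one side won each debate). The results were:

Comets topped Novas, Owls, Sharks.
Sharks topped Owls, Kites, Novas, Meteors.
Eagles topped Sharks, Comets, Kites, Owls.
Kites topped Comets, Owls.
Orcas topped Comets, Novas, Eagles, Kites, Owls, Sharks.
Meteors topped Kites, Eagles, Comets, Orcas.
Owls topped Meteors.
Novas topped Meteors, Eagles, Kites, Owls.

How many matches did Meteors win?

Meteors' results: beat Comets, Eagles, Kites, Orcas; lost to Novas, Sharks, Owls.
That is 4 wins.

4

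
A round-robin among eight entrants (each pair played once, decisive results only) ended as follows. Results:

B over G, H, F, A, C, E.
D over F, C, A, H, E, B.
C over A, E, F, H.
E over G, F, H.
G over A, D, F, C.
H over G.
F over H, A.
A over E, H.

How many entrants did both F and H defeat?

0

F beat: A, H.
H beat: G.
No one was beaten by both.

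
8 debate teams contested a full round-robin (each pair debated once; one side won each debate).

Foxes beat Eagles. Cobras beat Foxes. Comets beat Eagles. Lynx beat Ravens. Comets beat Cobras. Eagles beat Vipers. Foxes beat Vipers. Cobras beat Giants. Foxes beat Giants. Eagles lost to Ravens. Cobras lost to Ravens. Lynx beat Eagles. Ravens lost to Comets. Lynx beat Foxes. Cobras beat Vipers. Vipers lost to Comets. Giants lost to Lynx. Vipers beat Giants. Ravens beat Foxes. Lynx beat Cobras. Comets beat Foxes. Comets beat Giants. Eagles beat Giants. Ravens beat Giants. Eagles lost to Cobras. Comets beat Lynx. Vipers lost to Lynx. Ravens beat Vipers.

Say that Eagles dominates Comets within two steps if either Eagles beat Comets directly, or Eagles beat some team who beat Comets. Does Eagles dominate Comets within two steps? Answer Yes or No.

No

Eagles did not beat Comets directly.
Eagles beat Vipers, Giants, but each of them lost to Comets. No two-step path.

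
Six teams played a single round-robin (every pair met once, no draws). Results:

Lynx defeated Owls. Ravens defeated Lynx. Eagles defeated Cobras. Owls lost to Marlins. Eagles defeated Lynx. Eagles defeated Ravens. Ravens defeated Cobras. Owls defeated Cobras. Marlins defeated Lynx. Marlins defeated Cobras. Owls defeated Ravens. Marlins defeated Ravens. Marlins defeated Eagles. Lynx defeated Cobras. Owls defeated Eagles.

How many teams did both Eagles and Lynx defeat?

1

Eagles beat: Ravens, Cobras, Lynx.
Lynx beat: Owls, Cobras.
Both beat: Cobras — 1.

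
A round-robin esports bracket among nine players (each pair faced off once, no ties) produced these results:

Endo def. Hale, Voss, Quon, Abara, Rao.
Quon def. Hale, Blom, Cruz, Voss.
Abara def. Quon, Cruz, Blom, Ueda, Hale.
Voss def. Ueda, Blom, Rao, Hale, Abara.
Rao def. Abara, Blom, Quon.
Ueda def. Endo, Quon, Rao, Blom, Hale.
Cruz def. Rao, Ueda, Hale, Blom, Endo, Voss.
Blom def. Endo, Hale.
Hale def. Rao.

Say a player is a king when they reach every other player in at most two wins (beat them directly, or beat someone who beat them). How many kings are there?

Ueda reaches everyone (king).
Blom cannot reach Ueda, Cruz in two steps.
Hale cannot reach Ueda, Endo, Cruz, Voss in two steps.
Endo reaches everyone (king).
Quon reaches everyone (king).
Cruz reaches everyone (king).
Voss reaches everyone (king).
Abara reaches everyone (king).
Rao reaches everyone (king).
Kings: Ueda, Endo, Quon, Cruz, Voss, Abara, Rao — 7.

7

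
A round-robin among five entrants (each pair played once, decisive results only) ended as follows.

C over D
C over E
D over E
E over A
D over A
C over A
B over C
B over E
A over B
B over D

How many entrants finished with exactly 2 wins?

Win totals: A 1, B 3, C 3, D 2, E 1.
Exactly 2: D — 1 entrant.

1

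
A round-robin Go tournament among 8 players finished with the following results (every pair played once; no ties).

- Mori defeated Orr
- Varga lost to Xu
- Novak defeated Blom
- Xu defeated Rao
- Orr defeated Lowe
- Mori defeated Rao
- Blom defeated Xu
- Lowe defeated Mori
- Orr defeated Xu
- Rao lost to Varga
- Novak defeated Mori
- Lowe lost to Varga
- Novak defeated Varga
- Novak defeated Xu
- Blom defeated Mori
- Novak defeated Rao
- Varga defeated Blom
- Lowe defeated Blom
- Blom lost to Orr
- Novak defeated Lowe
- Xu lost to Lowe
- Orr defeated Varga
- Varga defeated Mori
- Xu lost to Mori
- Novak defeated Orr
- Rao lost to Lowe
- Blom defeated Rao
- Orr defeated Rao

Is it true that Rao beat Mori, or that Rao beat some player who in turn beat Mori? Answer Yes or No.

Rao did not beat Mori directly.
Rao beat no one, so there is no intermediate player.

No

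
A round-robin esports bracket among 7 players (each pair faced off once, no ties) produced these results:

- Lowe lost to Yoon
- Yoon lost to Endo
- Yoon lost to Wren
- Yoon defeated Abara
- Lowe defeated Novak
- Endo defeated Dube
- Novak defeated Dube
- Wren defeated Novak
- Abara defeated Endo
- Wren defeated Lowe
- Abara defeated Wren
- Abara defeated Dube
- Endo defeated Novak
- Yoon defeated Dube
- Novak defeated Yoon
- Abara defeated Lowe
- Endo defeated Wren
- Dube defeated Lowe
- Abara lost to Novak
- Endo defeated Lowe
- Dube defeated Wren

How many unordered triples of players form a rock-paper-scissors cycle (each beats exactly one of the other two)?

9

Win totals: Endo 5, Lowe 1, Yoon 3, Abara 4, Novak 3, Wren 3, Dube 2.
A player with w wins dominates both others in C(w,2) triples; summing gives 10 + 0 + 3 + 6 + 3 + 3 + 1 = 26 transitive triples.
Total triples C(7,3) = 35, so cyclic triples = 35 − 26 = 9.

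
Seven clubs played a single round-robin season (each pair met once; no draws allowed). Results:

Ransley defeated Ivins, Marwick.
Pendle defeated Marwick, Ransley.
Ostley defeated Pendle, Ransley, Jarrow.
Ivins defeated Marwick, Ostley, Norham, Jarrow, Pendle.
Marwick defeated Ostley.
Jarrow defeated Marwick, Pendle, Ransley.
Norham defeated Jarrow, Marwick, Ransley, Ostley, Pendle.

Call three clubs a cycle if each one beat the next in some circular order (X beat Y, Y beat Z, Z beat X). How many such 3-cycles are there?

Win totals: Marwick 1, Ransley 2, Pendle 2, Jarrow 3, Norham 5, Ostley 3, Ivins 5.
A club with w wins dominates both others in C(w,2) triples; summing gives 0 + 1 + 1 + 3 + 10 + 3 + 10 = 28 transitive triples.
Total triples C(7,3) = 35, so cyclic triples = 35 − 28 = 7.

7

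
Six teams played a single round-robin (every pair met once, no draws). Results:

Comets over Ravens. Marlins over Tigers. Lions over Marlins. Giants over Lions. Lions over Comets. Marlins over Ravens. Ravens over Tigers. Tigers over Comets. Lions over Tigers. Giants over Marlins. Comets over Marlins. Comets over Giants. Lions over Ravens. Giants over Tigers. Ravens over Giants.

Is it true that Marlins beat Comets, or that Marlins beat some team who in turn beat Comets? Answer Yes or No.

Marlins did not beat Comets directly.
Marlins beat Ravens, Tigers. Of those, Tigers beat Comets.

Yes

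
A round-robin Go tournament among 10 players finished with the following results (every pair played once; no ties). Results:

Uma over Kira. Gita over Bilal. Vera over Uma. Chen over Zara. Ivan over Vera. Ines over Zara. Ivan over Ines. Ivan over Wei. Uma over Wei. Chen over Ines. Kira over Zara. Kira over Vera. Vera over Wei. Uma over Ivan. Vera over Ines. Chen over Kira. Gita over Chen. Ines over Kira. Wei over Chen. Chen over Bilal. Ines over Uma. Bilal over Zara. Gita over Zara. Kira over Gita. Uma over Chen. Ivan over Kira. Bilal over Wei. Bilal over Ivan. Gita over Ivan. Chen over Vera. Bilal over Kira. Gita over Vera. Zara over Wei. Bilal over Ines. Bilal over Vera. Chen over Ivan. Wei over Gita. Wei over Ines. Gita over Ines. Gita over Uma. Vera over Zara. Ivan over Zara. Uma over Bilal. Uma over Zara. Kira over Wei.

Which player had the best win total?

Gita

Win totals: Bilal 6, Gita 7, Ivan 5, Ines 3, Kira 4, Wei 3, Chen 6, Uma 6, Zara 1, Vera 4.
Gita leads with 7 wins (next highest: 6).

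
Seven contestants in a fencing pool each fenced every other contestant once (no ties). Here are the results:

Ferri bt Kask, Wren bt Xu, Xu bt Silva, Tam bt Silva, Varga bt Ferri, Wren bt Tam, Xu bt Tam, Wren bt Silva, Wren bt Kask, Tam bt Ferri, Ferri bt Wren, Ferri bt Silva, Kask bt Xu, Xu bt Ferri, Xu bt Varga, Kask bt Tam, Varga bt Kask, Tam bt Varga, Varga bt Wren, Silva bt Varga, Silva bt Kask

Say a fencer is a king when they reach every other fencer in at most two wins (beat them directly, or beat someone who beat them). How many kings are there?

5

Varga reaches everyone (king).
Tam cannot reach Xu in two steps.
Silva reaches everyone (king).
Ferri reaches everyone (king).
Wren reaches everyone (king).
Kask cannot reach Wren in two steps.
Xu reaches everyone (king).
Kings: Varga, Silva, Ferri, Wren, Xu — 5.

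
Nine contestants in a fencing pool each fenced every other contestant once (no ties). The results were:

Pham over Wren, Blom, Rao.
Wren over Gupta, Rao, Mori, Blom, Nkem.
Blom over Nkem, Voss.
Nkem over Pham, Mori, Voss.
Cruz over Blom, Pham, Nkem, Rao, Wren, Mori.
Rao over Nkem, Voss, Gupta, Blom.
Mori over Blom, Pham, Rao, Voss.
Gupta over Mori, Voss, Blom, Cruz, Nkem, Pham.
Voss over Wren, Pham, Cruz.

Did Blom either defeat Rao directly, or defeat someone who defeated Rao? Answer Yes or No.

Blom did not beat Rao directly.
Blom beat Voss, Nkem, but each of them lost to Rao. No two-step path.

No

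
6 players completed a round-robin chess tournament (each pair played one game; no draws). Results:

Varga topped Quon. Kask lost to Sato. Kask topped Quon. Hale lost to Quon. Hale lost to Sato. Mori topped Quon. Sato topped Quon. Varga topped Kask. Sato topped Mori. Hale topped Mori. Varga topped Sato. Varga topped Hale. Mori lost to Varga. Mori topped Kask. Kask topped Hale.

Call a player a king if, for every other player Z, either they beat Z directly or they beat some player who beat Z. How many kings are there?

Kask cannot reach Varga, Sato in two steps.
Varga reaches everyone (king).
Quon cannot reach Kask, Varga, Sato in two steps.
Mori cannot reach Varga, Sato in two steps.
Hale cannot reach Varga, Sato in two steps.
Sato cannot reach Varga in two steps.
Kings: Varga — 1.

1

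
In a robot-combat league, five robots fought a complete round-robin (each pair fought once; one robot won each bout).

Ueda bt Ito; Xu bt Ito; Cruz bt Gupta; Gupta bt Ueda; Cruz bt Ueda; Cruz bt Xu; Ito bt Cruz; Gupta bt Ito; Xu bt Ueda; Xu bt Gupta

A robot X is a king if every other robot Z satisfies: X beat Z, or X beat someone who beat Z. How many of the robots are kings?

3

Ito reaches everyone (king).
Ueda cannot reach Gupta, Xu in two steps.
Cruz reaches everyone (king).
Gupta cannot reach Xu in two steps.
Xu reaches everyone (king).
Kings: Ito, Cruz, Xu — 3.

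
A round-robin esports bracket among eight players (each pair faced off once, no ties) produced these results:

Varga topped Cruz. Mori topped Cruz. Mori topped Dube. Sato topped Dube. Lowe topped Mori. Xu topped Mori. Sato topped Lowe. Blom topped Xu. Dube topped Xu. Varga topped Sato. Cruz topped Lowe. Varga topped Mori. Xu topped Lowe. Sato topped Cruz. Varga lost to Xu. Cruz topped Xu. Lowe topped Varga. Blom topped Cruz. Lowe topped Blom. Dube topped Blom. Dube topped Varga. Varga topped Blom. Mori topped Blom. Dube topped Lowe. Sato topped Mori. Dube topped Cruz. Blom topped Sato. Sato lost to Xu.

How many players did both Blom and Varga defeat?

2

Blom beat: Xu, Sato, Cruz.
Varga beat: Sato, Mori, Cruz, Blom.
Both beat: Sato, Cruz — 2.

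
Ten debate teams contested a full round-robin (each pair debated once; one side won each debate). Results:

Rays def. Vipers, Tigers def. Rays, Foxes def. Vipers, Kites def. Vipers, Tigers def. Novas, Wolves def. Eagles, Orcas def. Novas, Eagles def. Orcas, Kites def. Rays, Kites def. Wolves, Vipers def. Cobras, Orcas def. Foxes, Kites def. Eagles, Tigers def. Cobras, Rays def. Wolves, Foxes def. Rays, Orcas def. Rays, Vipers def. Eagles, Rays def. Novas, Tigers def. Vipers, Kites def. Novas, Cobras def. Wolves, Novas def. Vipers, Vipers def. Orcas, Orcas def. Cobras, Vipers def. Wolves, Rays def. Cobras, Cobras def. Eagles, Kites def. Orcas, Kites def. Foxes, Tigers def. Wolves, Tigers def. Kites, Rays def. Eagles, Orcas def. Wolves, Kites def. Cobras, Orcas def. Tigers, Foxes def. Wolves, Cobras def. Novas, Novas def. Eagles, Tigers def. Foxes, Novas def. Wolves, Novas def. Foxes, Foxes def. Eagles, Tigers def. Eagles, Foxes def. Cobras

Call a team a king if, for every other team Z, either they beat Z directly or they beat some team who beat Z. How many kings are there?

Foxes cannot reach Kites, Tigers in two steps.
Rays cannot reach Kites, Tigers in two steps.
Kites reaches everyone (king).
Cobras cannot reach Rays, Kites, Tigers in two steps.
Novas cannot reach Kites, Tigers in two steps.
Tigers reaches everyone (king).
Wolves cannot reach Foxes, Rays, Kites, Cobras, Novas, Tigers, Vipers in two steps.
Eagles cannot reach Kites, Vipers in two steps.
Orcas reaches everyone (king).
Vipers cannot reach Kites in two steps.
Kings: Kites, Tigers, Orcas — 3.

3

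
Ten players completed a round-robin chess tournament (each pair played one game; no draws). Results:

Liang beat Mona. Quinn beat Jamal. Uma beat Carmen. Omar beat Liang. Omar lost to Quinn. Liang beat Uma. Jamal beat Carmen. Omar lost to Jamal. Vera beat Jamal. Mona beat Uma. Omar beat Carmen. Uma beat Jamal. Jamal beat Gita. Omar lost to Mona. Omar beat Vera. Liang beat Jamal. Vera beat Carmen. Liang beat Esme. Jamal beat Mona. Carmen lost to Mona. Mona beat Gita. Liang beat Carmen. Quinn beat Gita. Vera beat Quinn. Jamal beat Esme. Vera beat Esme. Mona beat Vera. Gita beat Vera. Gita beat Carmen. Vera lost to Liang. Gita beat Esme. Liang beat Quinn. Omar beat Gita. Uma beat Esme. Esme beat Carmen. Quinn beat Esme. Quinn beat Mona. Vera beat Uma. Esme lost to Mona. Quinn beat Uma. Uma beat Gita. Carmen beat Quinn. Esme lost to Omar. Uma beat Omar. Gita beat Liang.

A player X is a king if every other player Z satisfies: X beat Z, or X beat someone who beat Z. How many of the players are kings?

Jamal reaches everyone (king).
Vera cannot reach Liang in two steps.
Uma reaches everyone (king).
Carmen cannot reach Vera, Liang in two steps.
Omar reaches everyone (king).
Gita cannot reach Omar in two steps.
Liang reaches everyone (king).
Quinn reaches everyone (king).
Mona reaches everyone (king).
Esme cannot reach Jamal, Vera, Uma, Omar, Gita, Liang, Mona in two steps.
Kings: Jamal, Uma, Omar, Liang, Quinn, Mona — 6.

6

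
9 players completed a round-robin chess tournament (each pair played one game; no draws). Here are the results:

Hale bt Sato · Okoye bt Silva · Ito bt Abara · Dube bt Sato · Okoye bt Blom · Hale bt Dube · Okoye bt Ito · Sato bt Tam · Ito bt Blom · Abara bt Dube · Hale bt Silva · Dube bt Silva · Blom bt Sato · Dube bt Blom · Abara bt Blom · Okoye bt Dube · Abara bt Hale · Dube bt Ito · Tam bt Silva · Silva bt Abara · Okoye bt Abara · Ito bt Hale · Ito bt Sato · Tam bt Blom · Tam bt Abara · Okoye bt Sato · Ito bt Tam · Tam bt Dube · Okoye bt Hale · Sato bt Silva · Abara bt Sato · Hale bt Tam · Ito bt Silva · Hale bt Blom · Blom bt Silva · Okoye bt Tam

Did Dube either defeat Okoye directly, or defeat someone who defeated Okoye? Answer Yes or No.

Dube did not beat Okoye directly.
Dube beat Blom, Silva, Sato, Ito, but each of them lost to Okoye. No two-step path.

No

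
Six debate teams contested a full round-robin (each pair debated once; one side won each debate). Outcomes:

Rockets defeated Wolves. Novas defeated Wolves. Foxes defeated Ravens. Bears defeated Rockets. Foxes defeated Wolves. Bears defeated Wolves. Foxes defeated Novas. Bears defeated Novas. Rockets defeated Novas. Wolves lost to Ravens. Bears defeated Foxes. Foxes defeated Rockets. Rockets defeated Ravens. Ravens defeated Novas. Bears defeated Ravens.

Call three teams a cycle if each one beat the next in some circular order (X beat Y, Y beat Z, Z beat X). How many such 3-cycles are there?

0

Of the C(6,3) = 20 triples, the cyclic ones are: none.
That is 0.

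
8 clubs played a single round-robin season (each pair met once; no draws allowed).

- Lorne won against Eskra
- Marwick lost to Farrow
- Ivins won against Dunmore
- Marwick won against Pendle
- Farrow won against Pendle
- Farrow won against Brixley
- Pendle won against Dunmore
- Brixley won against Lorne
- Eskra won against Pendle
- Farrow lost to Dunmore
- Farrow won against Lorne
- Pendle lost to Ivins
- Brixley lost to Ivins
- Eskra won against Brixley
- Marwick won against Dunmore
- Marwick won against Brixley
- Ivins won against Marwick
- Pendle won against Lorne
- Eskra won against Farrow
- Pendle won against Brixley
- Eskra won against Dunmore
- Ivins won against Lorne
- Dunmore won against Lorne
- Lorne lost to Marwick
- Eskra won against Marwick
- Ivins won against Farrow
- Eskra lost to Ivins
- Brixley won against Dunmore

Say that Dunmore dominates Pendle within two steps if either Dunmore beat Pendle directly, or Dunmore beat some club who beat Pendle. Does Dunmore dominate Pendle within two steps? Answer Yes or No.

Yes

Dunmore did not beat Pendle directly.
Dunmore beat Lorne, Farrow. Of those, Farrow beat Pendle.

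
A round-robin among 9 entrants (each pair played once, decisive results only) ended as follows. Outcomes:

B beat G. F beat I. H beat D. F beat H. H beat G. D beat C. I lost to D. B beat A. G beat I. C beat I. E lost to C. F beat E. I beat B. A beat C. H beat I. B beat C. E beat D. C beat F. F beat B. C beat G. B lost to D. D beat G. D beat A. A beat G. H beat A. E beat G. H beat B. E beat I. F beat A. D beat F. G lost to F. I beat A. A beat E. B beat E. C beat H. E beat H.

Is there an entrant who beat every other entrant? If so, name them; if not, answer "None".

None

Highest win total is F with 6 (out of 8 possible).
F lost to C, D, so no entrant went undefeated.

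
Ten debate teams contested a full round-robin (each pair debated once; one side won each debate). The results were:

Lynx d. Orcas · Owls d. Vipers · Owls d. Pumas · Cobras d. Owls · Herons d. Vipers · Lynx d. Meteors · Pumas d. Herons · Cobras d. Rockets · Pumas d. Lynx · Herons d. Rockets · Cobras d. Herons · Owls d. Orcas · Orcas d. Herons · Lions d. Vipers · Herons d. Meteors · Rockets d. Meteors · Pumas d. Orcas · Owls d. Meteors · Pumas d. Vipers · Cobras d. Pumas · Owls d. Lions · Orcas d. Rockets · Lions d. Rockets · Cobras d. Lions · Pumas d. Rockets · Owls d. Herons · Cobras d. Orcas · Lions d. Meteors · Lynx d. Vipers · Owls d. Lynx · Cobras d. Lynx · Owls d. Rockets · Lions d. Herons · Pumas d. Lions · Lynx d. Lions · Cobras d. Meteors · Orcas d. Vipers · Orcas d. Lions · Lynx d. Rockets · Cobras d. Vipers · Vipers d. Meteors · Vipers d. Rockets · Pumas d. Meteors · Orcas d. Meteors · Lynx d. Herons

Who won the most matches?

Win totals: Meteors 0, Owls 8, Pumas 7, Lions 4, Cobras 9, Lynx 6, Orcas 5, Rockets 1, Vipers 2, Herons 3.
Cobras leads with 9 wins (next highest: 8).

Cobras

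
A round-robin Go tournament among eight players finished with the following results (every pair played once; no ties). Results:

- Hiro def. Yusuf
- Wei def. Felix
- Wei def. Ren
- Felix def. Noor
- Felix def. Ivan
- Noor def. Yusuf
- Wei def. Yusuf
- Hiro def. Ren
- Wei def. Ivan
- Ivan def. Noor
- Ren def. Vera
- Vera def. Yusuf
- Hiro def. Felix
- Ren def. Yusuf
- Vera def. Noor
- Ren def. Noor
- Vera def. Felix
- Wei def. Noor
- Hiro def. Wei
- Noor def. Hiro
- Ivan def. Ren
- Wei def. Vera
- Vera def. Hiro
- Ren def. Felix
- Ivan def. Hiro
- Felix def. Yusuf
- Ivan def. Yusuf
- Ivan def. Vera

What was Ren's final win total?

4

Ren's results: beat Felix, Yusuf, Vera, Noor; lost to Wei, Ivan, Hiro.
That is 4 wins.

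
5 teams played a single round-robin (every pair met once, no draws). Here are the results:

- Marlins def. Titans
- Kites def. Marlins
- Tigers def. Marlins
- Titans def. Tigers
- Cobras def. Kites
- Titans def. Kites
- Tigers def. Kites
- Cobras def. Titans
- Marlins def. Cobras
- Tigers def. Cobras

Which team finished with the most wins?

Tigers

Win totals: Tigers 3, Marlins 2, Kites 1, Cobras 2, Titans 2.
Tigers leads with 3 wins (next highest: 2).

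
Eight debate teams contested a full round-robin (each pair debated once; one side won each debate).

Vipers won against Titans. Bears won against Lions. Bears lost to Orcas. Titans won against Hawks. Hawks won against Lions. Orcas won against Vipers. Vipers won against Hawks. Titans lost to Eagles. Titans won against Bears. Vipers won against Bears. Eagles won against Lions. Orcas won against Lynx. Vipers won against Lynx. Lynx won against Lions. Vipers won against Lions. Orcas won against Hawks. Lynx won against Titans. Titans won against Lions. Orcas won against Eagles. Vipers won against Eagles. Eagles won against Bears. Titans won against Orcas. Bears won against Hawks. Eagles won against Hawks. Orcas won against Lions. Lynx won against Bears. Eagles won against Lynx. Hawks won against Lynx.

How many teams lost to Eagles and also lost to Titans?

3

Eagles beat: Bears, Titans, Lions, Lynx, Hawks.
Titans beat: Bears, Orcas, Lions, Hawks.
Both beat: Bears, Lions, Hawks — 3.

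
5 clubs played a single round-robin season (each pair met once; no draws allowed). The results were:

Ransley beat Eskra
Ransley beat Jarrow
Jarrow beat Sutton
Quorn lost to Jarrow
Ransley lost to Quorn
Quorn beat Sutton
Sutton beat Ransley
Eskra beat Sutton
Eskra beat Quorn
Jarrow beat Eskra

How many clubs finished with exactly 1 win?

1

Win totals: Eskra 2, Quorn 2, Sutton 1, Ransley 2, Jarrow 3.
Exactly 1: Sutton — 1 club.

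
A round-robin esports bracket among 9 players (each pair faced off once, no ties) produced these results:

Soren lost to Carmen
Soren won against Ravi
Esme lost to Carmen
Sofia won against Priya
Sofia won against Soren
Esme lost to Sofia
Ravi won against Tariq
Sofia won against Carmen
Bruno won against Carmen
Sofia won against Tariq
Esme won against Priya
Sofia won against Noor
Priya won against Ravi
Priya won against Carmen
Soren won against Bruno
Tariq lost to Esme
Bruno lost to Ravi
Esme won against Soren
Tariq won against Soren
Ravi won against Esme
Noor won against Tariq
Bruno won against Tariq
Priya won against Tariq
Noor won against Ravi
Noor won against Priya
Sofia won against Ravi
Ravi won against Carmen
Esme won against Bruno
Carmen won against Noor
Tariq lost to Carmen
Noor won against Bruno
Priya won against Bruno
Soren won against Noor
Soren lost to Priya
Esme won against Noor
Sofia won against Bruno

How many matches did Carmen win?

Carmen's results: beat Soren, Noor, Tariq, Esme; lost to Ravi, Bruno, Priya, Sofia.
That is 4 wins.

4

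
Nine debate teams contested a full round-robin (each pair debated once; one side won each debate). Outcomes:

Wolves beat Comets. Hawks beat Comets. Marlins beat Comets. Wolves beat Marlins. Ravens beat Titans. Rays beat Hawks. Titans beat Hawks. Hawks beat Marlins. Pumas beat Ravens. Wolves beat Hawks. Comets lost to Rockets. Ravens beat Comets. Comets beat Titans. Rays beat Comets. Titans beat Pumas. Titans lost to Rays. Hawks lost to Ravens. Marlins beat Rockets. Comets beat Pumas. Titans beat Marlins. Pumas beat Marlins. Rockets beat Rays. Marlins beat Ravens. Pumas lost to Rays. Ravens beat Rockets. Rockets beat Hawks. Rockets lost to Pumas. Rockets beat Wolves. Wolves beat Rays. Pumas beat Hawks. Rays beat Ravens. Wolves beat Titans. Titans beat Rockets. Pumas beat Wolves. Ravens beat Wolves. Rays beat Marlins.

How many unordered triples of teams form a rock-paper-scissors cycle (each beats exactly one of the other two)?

22

Win totals: Comets 2, Titans 4, Pumas 5, Marlins 3, Hawks 2, Wolves 5, Rockets 4, Ravens 5, Rays 6.
A team with w wins dominates both others in C(w,2) triples; summing gives 1 + 6 + 10 + 3 + 1 + 10 + 6 + 10 + 15 = 62 transitive triples.
Total triples C(9,3) = 84, so cyclic triples = 84 − 62 = 22.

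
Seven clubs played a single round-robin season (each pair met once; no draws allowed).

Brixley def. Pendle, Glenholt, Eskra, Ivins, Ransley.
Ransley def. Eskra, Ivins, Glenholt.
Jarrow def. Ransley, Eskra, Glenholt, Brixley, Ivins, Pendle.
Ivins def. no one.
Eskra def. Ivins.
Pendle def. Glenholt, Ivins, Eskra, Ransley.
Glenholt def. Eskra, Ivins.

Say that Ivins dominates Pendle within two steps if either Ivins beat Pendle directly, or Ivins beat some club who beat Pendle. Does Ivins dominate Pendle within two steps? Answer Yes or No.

Ivins did not beat Pendle directly.
Ivins beat no one, so there is no intermediate club.

No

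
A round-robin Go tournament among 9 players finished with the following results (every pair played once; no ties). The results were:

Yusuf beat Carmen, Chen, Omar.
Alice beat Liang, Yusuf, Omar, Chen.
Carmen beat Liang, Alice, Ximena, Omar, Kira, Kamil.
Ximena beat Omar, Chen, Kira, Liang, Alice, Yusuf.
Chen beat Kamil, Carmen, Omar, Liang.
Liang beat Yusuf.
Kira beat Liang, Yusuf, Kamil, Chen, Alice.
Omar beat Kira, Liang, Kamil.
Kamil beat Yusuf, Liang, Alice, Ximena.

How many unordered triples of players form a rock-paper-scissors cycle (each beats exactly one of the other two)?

20

Win totals: Alice 4, Yusuf 3, Chen 4, Kira 5, Liang 1, Omar 3, Ximena 6, Carmen 6, Kamil 4.
A player with w wins dominates both others in C(w,2) triples; summing gives 6 + 3 + 6 + 10 + 0 + 3 + 15 + 15 + 6 = 64 transitive triples.
Total triples C(9,3) = 84, so cyclic triples = 84 − 64 = 20.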